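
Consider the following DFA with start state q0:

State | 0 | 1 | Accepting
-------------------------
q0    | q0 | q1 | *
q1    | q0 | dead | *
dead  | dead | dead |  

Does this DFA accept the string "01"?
Start in q0.
Read '0': q0 → q0
Read '1': q0 → q1
Final state q1 is accepting, so the string is accepted.

Final answer: Yes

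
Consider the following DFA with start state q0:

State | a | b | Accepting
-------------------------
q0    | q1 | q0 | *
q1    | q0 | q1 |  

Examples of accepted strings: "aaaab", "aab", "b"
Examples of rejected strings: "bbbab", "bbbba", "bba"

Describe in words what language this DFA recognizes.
strings over {a,b} with an even number of a's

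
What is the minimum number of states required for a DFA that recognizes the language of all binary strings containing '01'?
Language: binary strings containing '01'
Lower bound (Myhill–Nerode): the prefixes ε, 0, 01 are pairwise distinguishable:
  ε vs 01: suffix ε distinguishes them (ε is rejected, 01 is accepted)
  0 vs 01: suffix ε distinguishes them (0 is rejected, 01 is accepted)
  ε vs 0: suffix 1 distinguishes them (ε·1 = 1 is rejected, 0·1 = 01 is accepted)
So any DFA needs at least 3 states.
Upper bound: a DFA with 3 states exists (one state per class above: 'no progress', 'last symbol 0', and 'seen 01' (accepting sink)).
Minimum states: 3

Final answer: 3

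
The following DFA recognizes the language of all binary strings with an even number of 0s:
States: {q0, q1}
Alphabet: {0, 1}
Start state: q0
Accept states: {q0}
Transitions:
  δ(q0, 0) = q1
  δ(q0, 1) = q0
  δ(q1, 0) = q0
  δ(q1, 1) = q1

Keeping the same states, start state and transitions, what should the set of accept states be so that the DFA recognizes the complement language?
The DFA is complete (every state has a transition on every symbol), so the complement
is recognized by the same DFA with accepting and non-accepting states swapped.
Original accept states: {q0}
Complement accept states = All states - Original accept states
= {q0, q1} - {q0}
= {q1}
Complement language: strings with an ODD number of 0s

Final answer: {q1}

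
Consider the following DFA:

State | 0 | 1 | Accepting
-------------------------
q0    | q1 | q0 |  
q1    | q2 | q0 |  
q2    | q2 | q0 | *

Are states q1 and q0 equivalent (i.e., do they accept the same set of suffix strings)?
Try the suffix "0".
From q1: q1 → q2 — accepting.
From q0: q0 → q1 — not accepting.
The two states disagree on this suffix, so they are not equivalent.

Final answer: No. Distinguishing string: "0" - accepted from q1 but not from q0.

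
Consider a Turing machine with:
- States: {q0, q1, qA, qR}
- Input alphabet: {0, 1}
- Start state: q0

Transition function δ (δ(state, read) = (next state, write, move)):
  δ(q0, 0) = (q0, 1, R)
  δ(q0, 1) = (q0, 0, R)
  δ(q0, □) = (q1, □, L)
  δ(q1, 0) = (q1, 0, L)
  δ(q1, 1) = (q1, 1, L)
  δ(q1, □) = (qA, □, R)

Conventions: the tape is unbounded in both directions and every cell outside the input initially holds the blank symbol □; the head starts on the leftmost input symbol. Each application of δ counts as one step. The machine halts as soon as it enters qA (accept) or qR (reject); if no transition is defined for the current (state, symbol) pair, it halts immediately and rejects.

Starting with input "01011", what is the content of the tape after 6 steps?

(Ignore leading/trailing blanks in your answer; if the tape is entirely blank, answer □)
Step 0: [q0]01011 (head at position 0)
Step 1: δ(q0, 0) = (q0, 1, R)  ⊢  1[q0]1011 (head at position 1)
Step 2: δ(q0, 1) = (q0, 0, R)  ⊢  10[q0]011 (head at position 2)
Step 3: δ(q0, 0) = (q0, 1, R)  ⊢  101[q0]11 (head at position 3)
Step 4: δ(q0, 1) = (q0, 0, R)  ⊢  1010[q0]1 (head at position 4)
Step 5: δ(q0, 1) = (q0, 0, R)  ⊢  10100[q0]□ (head at position 5)
Step 6: δ(q0, □) = (q1, □, L)  ⊢  1010[q1]0□ (head at position 4)
Tape after 6 steps (ignoring surrounding blanks): 10100

Final answer: Tape: 10100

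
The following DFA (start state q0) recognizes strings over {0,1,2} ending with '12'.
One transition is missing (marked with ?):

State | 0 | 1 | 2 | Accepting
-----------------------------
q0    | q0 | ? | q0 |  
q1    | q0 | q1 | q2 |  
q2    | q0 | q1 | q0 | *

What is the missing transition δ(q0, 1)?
q1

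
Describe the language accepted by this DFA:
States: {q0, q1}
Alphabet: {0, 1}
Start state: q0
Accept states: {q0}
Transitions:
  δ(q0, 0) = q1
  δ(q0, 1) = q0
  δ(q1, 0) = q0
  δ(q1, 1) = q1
Analyzing the DFA structure:
Start state: q0
Accept states: {q0}
Interpreting what each state remembers (checking against the transitions):
  q0: an even number of 0s has been read so far
  q1: an odd number of 0s has been read so far
  δ(q0, 0): in q0 (an even number of 0s has been read so far), after reading 0 we have: an odd number of 0s has been read so far → q1
  δ(q0, 1): in q0 (an even number of 0s has been read so far), after reading 1 we have: an even number of 0s has been read so far → q0
  δ(q1, 0): in q1 (an odd number of 0s has been read so far), after reading 0 we have: an even number of 0s has been read so far → q0
  δ(q1, 1): in q1 (an odd number of 0s has been read so far), after reading 1 we have: an odd number of 0s has been read so far → q1
A string is accepted iff it ends in {q0}, i.e. an even number of 0s has been read so far.
Language: All binary strings with an even number of 0s

Final answer: All binary strings with an even number of 0s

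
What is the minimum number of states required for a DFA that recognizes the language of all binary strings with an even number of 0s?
Language: binary strings with an even number of 0s
Lower bound (Myhill–Nerode): the prefixes ε, 0 are pairwise distinguishable:
  ε vs 0: suffix ε distinguishes them (ε has zero 0s (accepted), 0 has one 0 (rejected))
So any DFA needs at least 2 states.
Upper bound: a DFA with 2 states exists (one state per class above).
Minimum states: 2

Final answer: 2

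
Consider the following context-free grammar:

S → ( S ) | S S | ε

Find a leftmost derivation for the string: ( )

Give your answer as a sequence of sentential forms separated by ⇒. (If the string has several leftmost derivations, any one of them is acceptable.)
Start with S.
Step 1: the leftmost non-terminal is S; apply S → ( S ):  ( S )
Step 2: the leftmost non-terminal is S; apply S → ε:  ( )

Final answer: S ⇒ ( S ) ⇒ ( )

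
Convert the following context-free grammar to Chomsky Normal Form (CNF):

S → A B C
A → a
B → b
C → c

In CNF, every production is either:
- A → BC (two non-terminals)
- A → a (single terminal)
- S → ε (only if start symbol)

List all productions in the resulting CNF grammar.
The grammar has no ε-productions or unit productions to eliminate.
A → a is already in CNF (single terminal) – keep it.
B → b is already in CNF (single terminal) – keep it.
C → c is already in CNF (single terminal) – keep it.
S → A B C has 3 symbols on the right: break it into binary productions S → A X0, X0 → B C.
Resulting CNF grammar (5 productions): A → a; B → b; C → c; S → A X0; X0 → B C

Final answer: A → a; B → b; C → c; S → A X0; X0 → B C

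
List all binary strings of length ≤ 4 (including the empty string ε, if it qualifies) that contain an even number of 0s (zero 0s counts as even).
Checking every binary string of length 0 to 4:
  Length 0: accepted: ε | rejected: (none)
  Length 1: accepted: 1 | rejected: 0
  Length 2: accepted: 00, 11 | rejected: 01, 10
  Length 3: accepted: 001, 010, 100, 111 | rejected: 000, 011, 101, 110
  Length 4: accepted: 0000, 0011, 0101, 0110, 1001, 1010, 1100, 1111 | rejected: 0001, 0010, 0100, 0111, 1000, 1011, 1101, 1110
Total: 16 string(s).

Final answer: ε, 1, 00, 11, 001, 010, 100, 111, 0000, 0011, 0101, 0110, 1001, 1010, 1100, 1111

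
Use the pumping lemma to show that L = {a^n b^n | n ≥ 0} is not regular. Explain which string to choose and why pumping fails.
Language: L = {a^n b^n | n ≥ 0} (equal numbers of a's followed by b's)
Step 1: Assume for contradiction that L is regular, with pumping length p.
Step 2: Choose s = a^p b^p. Then s ∈ L (it has p a's followed by p b's) and |s| ≥ p.
Step 3: Consider any decomposition s = xyz with |xy| ≤ p and |y| > 0. Since |xy| ≤ p and the first p symbols of s are all a's, y = a^k for some k with 1 ≤ k ≤ p.
Step 4: Pumping up (i = 2): xy²z = a^(p+k) b^p, which has more a's than b's, so xy²z ∉ L.
This contradicts the pumping lemma, so L is not regular.

Final answer: Choose s = a^p b^p. Since |xy| ≤ p, y = a^k with k ≥ 1. Then xy²z = a^(p+k) b^p ∉ L.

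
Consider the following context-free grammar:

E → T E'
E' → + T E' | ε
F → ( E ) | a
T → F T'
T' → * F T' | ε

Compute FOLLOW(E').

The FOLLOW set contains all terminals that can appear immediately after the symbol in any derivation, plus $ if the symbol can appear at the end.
Useful FIRST sets: FIRST(E') = {+, ε}, FIRST(T') = {*, ε} (both E' and T' are nullable).
FOLLOW(E): E is the start symbol → $; E appears in F → ( E ) followed by ')' → FOLLOW(E) = {), $}.
FOLLOW(E'): E' appears at the right end of E → T E' and of E' → + T E', so FOLLOW(E') ⊇ FOLLOW(E) (the second occurrence adds nothing new). FOLLOW(E') = {), $}.

Final answer: {$, )}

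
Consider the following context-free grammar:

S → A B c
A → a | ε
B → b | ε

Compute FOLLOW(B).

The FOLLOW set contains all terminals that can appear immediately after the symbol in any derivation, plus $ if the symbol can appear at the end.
B occurs in S → A B c, immediately followed by the terminal c. So FOLLOW(B) = {c}.

Final answer: {c}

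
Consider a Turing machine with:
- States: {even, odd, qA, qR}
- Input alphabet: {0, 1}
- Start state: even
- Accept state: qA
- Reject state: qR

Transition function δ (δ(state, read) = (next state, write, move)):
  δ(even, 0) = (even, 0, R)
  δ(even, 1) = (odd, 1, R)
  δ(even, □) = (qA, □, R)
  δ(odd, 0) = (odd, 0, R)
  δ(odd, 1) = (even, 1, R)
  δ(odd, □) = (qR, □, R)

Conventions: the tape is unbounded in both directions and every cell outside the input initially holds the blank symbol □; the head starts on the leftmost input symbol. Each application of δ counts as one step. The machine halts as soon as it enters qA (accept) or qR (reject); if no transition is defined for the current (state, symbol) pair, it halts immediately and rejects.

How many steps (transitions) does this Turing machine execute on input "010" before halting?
Step 0: [even]010 (head at position 0)
Step 1: δ(even, 0) = (even, 0, R)  ⊢  0[even]10 (head at position 1)
Step 2: δ(even, 1) = (odd, 1, R)  ⊢  01[odd]0 (head at position 2)
Step 3: δ(odd, 0) = (odd, 0, R)  ⊢  010[odd]□ (head at position 3)
Step 4: δ(odd, □) = (qR, □, R)  ⊢  010□[qR]□ (head at position 4)
The machine is in qR, so it halts and rejects.
Number of transitions executed: 4.

Final answer: 4 steps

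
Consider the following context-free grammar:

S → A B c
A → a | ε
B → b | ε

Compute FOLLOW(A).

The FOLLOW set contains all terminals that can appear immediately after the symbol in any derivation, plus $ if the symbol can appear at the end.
A occurs in S → A B c followed by B c. Add FIRST(B) minus ε = {b}; B is nullable (B → ε), so what follows B can also follow A: the terminal c. FOLLOW(A) = {b, c}.

Final answer: {b, c}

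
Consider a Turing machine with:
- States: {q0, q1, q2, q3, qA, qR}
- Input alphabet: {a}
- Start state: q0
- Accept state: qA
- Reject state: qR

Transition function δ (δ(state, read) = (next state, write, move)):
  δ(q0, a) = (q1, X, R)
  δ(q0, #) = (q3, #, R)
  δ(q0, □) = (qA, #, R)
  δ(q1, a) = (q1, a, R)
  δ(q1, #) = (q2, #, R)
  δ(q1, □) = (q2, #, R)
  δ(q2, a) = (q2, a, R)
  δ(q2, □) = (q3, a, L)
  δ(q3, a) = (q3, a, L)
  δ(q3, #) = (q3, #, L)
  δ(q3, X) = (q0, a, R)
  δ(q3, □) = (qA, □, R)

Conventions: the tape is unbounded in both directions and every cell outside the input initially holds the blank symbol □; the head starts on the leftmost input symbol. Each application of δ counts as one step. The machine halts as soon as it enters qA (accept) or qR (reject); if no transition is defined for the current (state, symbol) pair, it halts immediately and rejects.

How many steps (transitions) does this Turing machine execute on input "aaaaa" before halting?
Trace (configuration after each step, as tape_left[state]tape_right with head position):
Step 0: [q0]aaaaa (head at position 0)
Step 1: X[q1]aaaa (head 1)
Step 2: Xa[q1]aaa (head 2)
Step 3: Xaa[q1]aa (head 3)
Step 4: Xaaa[q1]a (head 4)
Step 5: Xaaaa[q1]□ (head 5)
Step 6: Xaaaa#[q2]□ (head 6)
Step 7: Xaaaa[q3]#a (head 5)
Step 8: Xaaa[q3]a#a (head 4)
Step 9: Xaa[q3]aa#a (head 3)
Step 10: Xa[q3]aaa#a (head 2)
Step 11: X[q3]aaaa#a (head 1)
Step 12: [q3]Xaaaa#a (head 0)
Step 13: a[q0]aaaa#a (head 1)
Step 14: aX[q1]aaa#a (head 2)
Step 15: aXa[q1]aa#a (head 3)
Step 16: aXaa[q1]a#a (head 4)
Step 17: aXaaa[q1]#a (head 5)
Step 18: aXaaa#[q2]a (head 6)
Step 19: aXaaa#a[q2]□ (head 7)
Step 20: aXaaa#[q3]aa (head 6)
Step 21: aXaaa[q3]#aa (head 5)
Step 22: aXaa[q3]a#aa (head 4)
Step 23: aXa[q3]aa#aa (head 3)
Step 24: aX[q3]aaa#aa (head 2)
Step 25: a[q3]Xaaa#aa (head 1)
Step 26: aa[q0]aaa#aa (head 2)
Step 27: aaX[q1]aa#aa (head 3)
Step 28: aaXa[q1]a#aa (head 4)
Step 29: aaXaa[q1]#aa (head 5)
Step 30: aaXaa#[q2]aa (head 6)
Step 31: aaXaa#a[q2]a (head 7)
Step 32: aaXaa#aa[q2]□ (head 8)
Step 33: aaXaa#a[q3]aa (head 7)
Step 34: aaXaa#[q3]aaa (head 6)
Step 35: aaXaa[q3]#aaa (head 5)
Step 36: aaXa[q3]a#aaa (head 4)
Step 37: aaX[q3]aa#aaa (head 3)
Step 38: aa[q3]Xaa#aaa (head 2)
Step 39: aaa[q0]aa#aaa (head 3)
Step 40: aaaX[q1]a#aaa (head 4)
Step 41: aaaXa[q1]#aaa (head 5)
Step 42: aaaXa#[q2]aaa (head 6)
Step 43: aaaXa#a[q2]aa (head 7)
Step 44: aaaXa#aa[q2]a (head 8)
Step 45: aaaXa#aaa[q2]□ (head 9)
Step 46: aaaXa#aa[q3]aa (head 8)
Step 47: aaaXa#a[q3]aaa (head 7)
Step 48: aaaXa#[q3]aaaa (head 6)
Step 49: aaaXa[q3]#aaaa (head 5)
Step 50: aaaX[q3]a#aaaa (head 4)
Step 51: aaa[q3]Xa#aaaa (head 3)
Step 52: aaaa[q0]a#aaaa (head 4)
Step 53: aaaaX[q1]#aaaa (head 5)
Step 54: aaaaX#[q2]aaaa (head 6)
Step 55: aaaaX#a[q2]aaa (head 7)
Step 56: aaaaX#aa[q2]aa (head 8)
Step 57: aaaaX#aaa[q2]a (head 9)
Step 58: aaaaX#aaaa[q2]□ (head 10)
Step 59: aaaaX#aaa[q3]aa (head 9)
Step 60: aaaaX#aa[q3]aaa (head 8)
Step 61: aaaaX#a[q3]aaaa (head 7)
Step 62: aaaaX#[q3]aaaaa (head 6)
Step 63: aaaaX[q3]#aaaaa (head 5)
Step 64: aaaa[q3]X#aaaaa (head 4)
Step 65: aaaaa[q0]#aaaaa (head 5)
Step 66: aaaaa#[q3]aaaaa (head 6)
Step 67: aaaaa[q3]#aaaaa (head 5)
Step 68: aaaa[q3]a#aaaaa (head 4)
Step 69: aaa[q3]aa#aaaaa (head 3)
Step 70: aa[q3]aaa#aaaaa (head 2)
Step 71: a[q3]aaaa#aaaaa (head 1)
Step 72: [q3]aaaaa#aaaaa (head 0)
Step 73: [q3]□aaaaa#aaaaa (head -1)
Step 74: □[qA]aaaaa#aaaaa (head 0)
The machine is in qA, so it halts and accepts.
Number of transitions executed: 74.

Final answer: 74 steps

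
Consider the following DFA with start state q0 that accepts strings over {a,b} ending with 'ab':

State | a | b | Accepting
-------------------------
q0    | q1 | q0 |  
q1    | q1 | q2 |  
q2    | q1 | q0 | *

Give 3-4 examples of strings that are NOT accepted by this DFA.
Any strings that end in a non-accepting state work; for example:
"bbb": q0 → q0 → q0 → q0; q0 is not accepting → rejected
"abba": q0 → q1 → q2 → q0 → q1; q1 is not accepting → rejected
"baba": q0 → q0 → q1 → q2 → q1; q1 is not accepting → rejected
"bbaa": q0 → q0 → q0 → q1 → q1; q1 is not accepting → rejected

Final answer: "bbb", "abba", "baba", "bbaa"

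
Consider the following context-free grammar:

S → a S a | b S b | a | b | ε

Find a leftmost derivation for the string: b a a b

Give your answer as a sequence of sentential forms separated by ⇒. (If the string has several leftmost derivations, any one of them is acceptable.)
Start with S.
Step 1: the leftmost non-terminal is S; apply S → b S b:  b S b
Step 2: the leftmost non-terminal is S; apply S → a S a:  b a S a b
Step 3: the leftmost non-terminal is S; apply S → ε:  b a a b

Final answer: S ⇒ b S b ⇒ b a S a b ⇒ b a a b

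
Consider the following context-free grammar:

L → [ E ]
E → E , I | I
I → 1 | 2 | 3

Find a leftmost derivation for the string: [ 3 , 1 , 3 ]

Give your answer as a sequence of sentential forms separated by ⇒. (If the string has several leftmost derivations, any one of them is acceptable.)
Start with L.
Step 1: the leftmost non-terminal is L; apply L → [ E ]:  [ E ]
Step 2: the leftmost non-terminal is E; apply E → E , I:  [ E , I ]
Step 3: the leftmost non-terminal is E; apply E → E , I:  [ E , I , I ]
Step 4: the leftmost non-terminal is E; apply E → I:  [ I , I , I ]
Step 5: the leftmost non-terminal is I; apply I → 3:  [ 3 , I , I ]
Step 6: the leftmost non-terminal is I; apply I → 1:  [ 3 , 1 , I ]
Step 7: the leftmost non-terminal is I; apply I → 3:  [ 3 , 1 , 3 ]

Final answer: L ⇒ [ E ] ⇒ [ E , I ] ⇒ [ E , I , I ] ⇒ [ I , I , I ] ⇒ [ 3 , I , I ] ⇒ [ 3 , 1 , I ] ⇒ [ 3 , 1 , 3 ]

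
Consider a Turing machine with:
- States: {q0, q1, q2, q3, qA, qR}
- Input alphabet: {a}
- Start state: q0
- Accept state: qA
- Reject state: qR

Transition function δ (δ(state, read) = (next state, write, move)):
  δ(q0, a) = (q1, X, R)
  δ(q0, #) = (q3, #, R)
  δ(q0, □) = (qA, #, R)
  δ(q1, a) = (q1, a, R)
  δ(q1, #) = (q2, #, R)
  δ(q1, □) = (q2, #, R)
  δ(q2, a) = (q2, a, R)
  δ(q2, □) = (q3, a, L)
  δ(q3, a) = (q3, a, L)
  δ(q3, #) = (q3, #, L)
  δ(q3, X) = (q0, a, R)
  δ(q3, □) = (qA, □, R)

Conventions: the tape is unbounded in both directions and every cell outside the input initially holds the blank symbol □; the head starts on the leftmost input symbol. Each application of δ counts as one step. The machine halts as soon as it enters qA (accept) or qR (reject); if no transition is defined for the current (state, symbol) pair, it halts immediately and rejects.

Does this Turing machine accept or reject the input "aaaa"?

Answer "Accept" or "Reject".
Trace (configuration after each step, as tape_left[state]tape_right with head position):
Step 0: [q0]aaaa (head at position 0)
Step 1: X[q1]aaa (head 1)
Step 2: Xa[q1]aa (head 2)
Step 3: Xaa[q1]a (head 3)
Step 4: Xaaa[q1]□ (head 4)
Step 5: Xaaa#[q2]□ (head 5)
Step 6: Xaaa[q3]#a (head 4)
Step 7: Xaa[q3]a#a (head 3)
Step 8: Xa[q3]aa#a (head 2)
Step 9: X[q3]aaa#a (head 1)
Step 10: [q3]Xaaa#a (head 0)
Step 11: a[q0]aaa#a (head 1)
Step 12: aX[q1]aa#a (head 2)
Step 13: aXa[q1]a#a (head 3)
Step 14: aXaa[q1]#a (head 4)
Step 15: aXaa#[q2]a (head 5)
Step 16: aXaa#a[q2]□ (head 6)
Step 17: aXaa#[q3]aa (head 5)
Step 18: aXaa[q3]#aa (head 4)
Step 19: aXa[q3]a#aa (head 3)
Step 20: aX[q3]aa#aa (head 2)
Step 21: a[q3]Xaa#aa (head 1)
Step 22: aa[q0]aa#aa (head 2)
Step 23: aaX[q1]a#aa (head 3)
Step 24: aaXa[q1]#aa (head 4)
Step 25: aaXa#[q2]aa (head 5)
Step 26: aaXa#a[q2]a (head 6)
Step 27: aaXa#aa[q2]□ (head 7)
Step 28: aaXa#a[q3]aa (head 6)
Step 29: aaXa#[q3]aaa (head 5)
Step 30: aaXa[q3]#aaa (head 4)
Step 31: aaX[q3]a#aaa (head 3)
Step 32: aa[q3]Xa#aaa (head 2)
Step 33: aaa[q0]a#aaa (head 3)
Step 34: aaaX[q1]#aaa (head 4)
Step 35: aaaX#[q2]aaa (head 5)
Step 36: aaaX#a[q2]aa (head 6)
Step 37: aaaX#aa[q2]a (head 7)
Step 38: aaaX#aaa[q2]□ (head 8)
Step 39: aaaX#aa[q3]aa (head 7)
Step 40: aaaX#a[q3]aaa (head 6)
Step 41: aaaX#[q3]aaaa (head 5)
Step 42: aaaX[q3]#aaaa (head 4)
Step 43: aaa[q3]X#aaaa (head 3)
Step 44: aaaa[q0]#aaaa (head 4)
Step 45: aaaa#[q3]aaaa (head 5)
Step 46: aaaa[q3]#aaaa (head 4)
Step 47: aaa[q3]a#aaaa (head 3)
Step 48: aa[q3]aa#aaaa (head 2)
Step 49: a[q3]aaa#aaaa (head 1)
Step 50: [q3]aaaa#aaaa (head 0)
Step 51: [q3]□aaaa#aaaa (head -1)
Step 52: □[qA]aaaa#aaaa (head 0)
The machine is in qA, so it halts and accepts.

Final answer: Accept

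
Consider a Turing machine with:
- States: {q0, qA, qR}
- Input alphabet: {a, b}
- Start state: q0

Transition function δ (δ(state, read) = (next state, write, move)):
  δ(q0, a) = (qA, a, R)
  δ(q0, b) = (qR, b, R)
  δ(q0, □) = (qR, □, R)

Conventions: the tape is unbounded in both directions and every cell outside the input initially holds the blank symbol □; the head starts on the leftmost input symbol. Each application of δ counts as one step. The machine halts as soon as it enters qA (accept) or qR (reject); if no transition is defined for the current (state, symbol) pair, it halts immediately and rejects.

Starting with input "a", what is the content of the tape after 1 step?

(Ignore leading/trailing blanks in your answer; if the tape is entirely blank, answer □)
Step 0: [q0]a (head at position 0)
Step 1: δ(q0, a) = (qA, a, R)  ⊢  a[qA]□ (head at position 1)
Tape after 1 step (ignoring surrounding blanks): a

Final answer: Tape: a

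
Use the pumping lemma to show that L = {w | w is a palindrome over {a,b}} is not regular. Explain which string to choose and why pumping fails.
Language: L = {w | w is a palindrome over {a,b}} (strings that read the same forwards and backwards)
Step 1: Assume for contradiction that L is regular, with pumping length p.
Step 2: Choose s = a^p b a^p. Then s ∈ L (it reads the same forwards and backwards) and |s| ≥ p.
Step 3: Consider any decomposition s = xyz with |xy| ≤ p and |y| > 0. Since |xy| ≤ p and the first p symbols of s are all a's, y = a^k for some k with 1 ≤ k ≤ p.
Step 4: Pumping up (i = 2): xy²z = a^(p+k) b a^p. Its reverse is a^p b a^(p+k) ≠ a^(p+k) b a^p (the single b is no longer in the middle), so xy²z is not a palindrome and xy²z ∉ L.
This contradicts the pumping lemma, so L is not regular.

Final answer: Choose s = a^p b a^p. Since |xy| ≤ p, y = a^k with k ≥ 1. Then xy²z = a^(p+k) b a^p is not a palindrome, so ∉ L.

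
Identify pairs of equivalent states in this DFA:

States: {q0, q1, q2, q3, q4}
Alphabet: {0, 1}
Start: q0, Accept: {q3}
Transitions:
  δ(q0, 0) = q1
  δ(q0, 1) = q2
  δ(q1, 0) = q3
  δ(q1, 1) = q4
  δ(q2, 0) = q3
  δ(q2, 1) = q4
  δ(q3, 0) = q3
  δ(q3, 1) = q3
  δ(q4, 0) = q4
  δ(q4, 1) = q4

Using the table-filling algorithm:
Round 0 – mark pairs where exactly one state is accepting: (q0,q3), (q1,q3), (q2,q3), (q3,q4)
Round 1 – newly marked: (q0,q1) [on 0: q1 vs q3, already marked]; (q0,q2) [on 0: q1 vs q3, already marked]; (q1,q4) [on 0: q3 vs q4, already marked]; (q2,q4) [on 0: q3 vs q4, already marked]
Round 2 – newly marked: (q0,q4) [on 0: q1 vs q4, already marked]
No further pairs can be marked.
(q1, q2) unmarked: δ(q1,0)=q3, δ(q2,0)=q3; δ(q1,1)=q4, δ(q2,1)=q4 → equivalent
Equivalent pairs: (q1, q2)

Final answer: Equivalent pairs: (q1, q2)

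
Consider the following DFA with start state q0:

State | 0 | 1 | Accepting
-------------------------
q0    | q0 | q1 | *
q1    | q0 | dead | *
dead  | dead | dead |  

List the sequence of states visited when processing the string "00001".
q0 → q0 → q0 → q0 → q0 → q1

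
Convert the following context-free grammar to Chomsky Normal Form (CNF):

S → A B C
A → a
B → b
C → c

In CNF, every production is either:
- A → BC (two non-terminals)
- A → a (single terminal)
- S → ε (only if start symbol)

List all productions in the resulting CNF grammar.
The grammar has no ε-productions or unit productions to eliminate.
A → a is already in CNF (single terminal) – keep it.
B → b is already in CNF (single terminal) – keep it.
C → c is already in CNF (single terminal) – keep it.
S → A B C has 3 symbols on the right: break it into binary productions S → A X0, X0 → B C.
Resulting CNF grammar (5 productions): A → a; B → b; C → c; S → A X0; X0 → B C

Final answer: A → a; B → b; C → c; S → A X0; X0 → B C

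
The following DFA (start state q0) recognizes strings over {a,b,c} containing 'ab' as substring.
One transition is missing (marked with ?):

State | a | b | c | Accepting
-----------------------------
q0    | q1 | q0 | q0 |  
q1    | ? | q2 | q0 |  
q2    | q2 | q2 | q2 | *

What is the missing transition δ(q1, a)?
q1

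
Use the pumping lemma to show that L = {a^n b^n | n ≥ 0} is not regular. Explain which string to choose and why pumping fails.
Language: L = {a^n b^n | n ≥ 0} (equal numbers of a's followed by b's)
Step 1: Assume for contradiction that L is regular, with pumping length p.
Step 2: Choose s = a^p b^p. Then s ∈ L (it has p a's followed by p b's) and |s| ≥ p.
Step 3: Consider any decomposition s = xyz with |xy| ≤ p and |y| > 0. Since |xy| ≤ p and the first p symbols of s are all a's, y = a^k for some k with 1 ≤ k ≤ p.
Step 4: Pumping up (i = 2): xy²z = a^(p+k) b^p, which has more a's than b's, so xy²z ∉ L.
This contradicts the pumping lemma, so L is not regular.

Final answer: Choose s = a^p b^p. Since |xy| ≤ p, y = a^k with k ≥ 1. Then xy²z = a^(p+k) b^p ∉ L.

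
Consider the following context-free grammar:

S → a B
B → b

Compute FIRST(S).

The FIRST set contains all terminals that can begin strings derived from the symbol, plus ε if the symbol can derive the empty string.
S has the single production S → a B, whose right-hand side begins with the terminal a. So FIRST(S) = {a}.

Final answer: {a}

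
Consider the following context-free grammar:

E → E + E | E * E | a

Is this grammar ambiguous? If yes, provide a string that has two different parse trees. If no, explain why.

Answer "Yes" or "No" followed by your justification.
Two different leftmost derivations of a + a * a:
  (1) E ⇒ E + E ⇒ a + E ⇒ a + E * E ⇒ a + a * E ⇒ a + a * a   (tree groups a + (a * a))
  (2) E ⇒ E * E ⇒ E + E * E ⇒ a + E * E ⇒ a + a * E ⇒ a + a * a   (tree groups (a + a) * a)
Two distinct leftmost derivations = two distinct parse trees, so the grammar is ambiguous.

Final answer: Yes - the string 'a + a * a' has two distinct leftmost derivations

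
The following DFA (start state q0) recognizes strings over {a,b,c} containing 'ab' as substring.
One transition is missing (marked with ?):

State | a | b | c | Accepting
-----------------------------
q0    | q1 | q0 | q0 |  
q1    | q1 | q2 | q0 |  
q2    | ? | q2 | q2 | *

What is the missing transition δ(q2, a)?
q2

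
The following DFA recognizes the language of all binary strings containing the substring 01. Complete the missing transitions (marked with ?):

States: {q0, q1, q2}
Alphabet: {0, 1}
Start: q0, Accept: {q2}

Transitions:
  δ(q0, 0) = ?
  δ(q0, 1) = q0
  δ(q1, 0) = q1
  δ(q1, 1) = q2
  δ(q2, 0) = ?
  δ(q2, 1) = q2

What each state remembers (consistent with the given transitions and accept states):
  q0: 01 not seen yet and the last symbol was not 0
  q1: 01 not seen yet and the last symbol was 0
  q2: the substring 01 has already been seen
Filling in the missing entries:
  δ(q0, 0): in q0 (01 not seen yet and the last symbol was not 0), after reading 0 we have: 01 not seen yet and the last symbol was 0 → q1
  δ(q2, 0): in q2 (the substring 01 has already been seen), after reading 0 we have: the substring 01 has already been seen → q2

Final answer: δ(q0, 0) = q1; δ(q2, 0) = q2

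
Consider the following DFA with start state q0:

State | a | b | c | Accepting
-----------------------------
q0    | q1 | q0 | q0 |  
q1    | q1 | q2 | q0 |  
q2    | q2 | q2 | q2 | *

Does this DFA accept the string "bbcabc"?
Start in q0.
Read 'b': q0 → q0
Read 'b': q0 → q0
Read 'c': q0 → q0
Read 'a': q0 → q1
Read 'b': q1 → q2
Read 'c': q2 → q2
Final state q2 is accepting, so the string is accepted.

Final answer: Yes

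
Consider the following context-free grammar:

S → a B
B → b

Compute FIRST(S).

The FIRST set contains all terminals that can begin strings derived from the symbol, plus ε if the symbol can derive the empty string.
S has the single production S → a B, whose right-hand side begins with the terminal a. So FIRST(S) = {a}.

Final answer: {a}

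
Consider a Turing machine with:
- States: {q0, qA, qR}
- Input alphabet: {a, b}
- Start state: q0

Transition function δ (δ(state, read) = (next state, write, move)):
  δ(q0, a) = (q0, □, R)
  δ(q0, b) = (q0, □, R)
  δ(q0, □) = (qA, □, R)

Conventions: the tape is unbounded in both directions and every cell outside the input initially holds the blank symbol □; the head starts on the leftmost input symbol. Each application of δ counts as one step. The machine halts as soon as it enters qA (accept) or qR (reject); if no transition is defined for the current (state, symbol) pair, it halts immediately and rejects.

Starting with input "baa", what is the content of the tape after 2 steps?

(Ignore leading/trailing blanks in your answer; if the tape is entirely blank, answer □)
Step 0: [q0]baa (head at position 0)
Step 1: δ(q0, b) = (q0, □, R)  ⊢  □[q0]aa (head at position 1)
Step 2: δ(q0, a) = (q0, □, R)  ⊢  □□[q0]a (head at position 2)
Tape after 2 steps (ignoring surrounding blanks): a

Final answer: Tape: a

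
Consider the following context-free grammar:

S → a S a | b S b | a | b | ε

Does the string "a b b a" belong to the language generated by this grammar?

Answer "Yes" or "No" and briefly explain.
A derivation exists: S ⇒ a S a ⇒ a b S b a ⇒ a b b a (using S → a S a, S → b S b, then S → ε).

Final answer: Yes - a valid derivation exists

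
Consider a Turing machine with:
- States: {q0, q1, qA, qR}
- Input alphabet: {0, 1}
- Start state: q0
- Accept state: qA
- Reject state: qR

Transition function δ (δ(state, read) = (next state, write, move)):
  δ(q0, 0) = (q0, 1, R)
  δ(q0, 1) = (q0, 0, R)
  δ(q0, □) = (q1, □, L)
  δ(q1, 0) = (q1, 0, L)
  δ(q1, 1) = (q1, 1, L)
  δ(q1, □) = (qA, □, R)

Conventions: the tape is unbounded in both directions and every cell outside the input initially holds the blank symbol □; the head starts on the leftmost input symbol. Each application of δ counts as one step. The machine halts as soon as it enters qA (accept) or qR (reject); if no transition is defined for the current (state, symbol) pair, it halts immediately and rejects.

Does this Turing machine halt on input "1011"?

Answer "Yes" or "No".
Step 0: [q0]1011 (head at position 0)
Step 1: δ(q0, 1) = (q0, 0, R)  ⊢  0[q0]011 (head at position 1)
Step 2: δ(q0, 0) = (q0, 1, R)  ⊢  01[q0]11 (head at position 2)
Step 3: δ(q0, 1) = (q0, 0, R)  ⊢  010[q0]1 (head at position 3)
Step 4: δ(q0, 1) = (q0, 0, R)  ⊢  0100[q0]□ (head at position 4)
Step 5: δ(q0, □) = (q1, □, L)  ⊢  010[q1]0□ (head at position 3)
Step 6: δ(q1, 0) = (q1, 0, L)  ⊢  01[q1]00□ (head at position 2)
Step 7: δ(q1, 0) = (q1, 0, L)  ⊢  0[q1]100□ (head at position 1)
Step 8: δ(q1, 1) = (q1, 1, L)  ⊢  [q1]0100□ (head at position 0)
Step 9: δ(q1, 0) = (q1, 0, L)  ⊢  [q1]□0100□ (head at position -1)
Step 10: δ(q1, □) = (qA, □, R)  ⊢  □[qA]0100□ (head at position 0)
The machine is in qA, so it halts and accepts.
It halts after 10 steps.

Final answer: Yes - halts after 10 steps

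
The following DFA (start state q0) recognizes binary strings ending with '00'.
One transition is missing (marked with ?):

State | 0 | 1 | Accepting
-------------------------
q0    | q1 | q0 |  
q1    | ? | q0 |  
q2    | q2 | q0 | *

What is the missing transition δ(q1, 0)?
q2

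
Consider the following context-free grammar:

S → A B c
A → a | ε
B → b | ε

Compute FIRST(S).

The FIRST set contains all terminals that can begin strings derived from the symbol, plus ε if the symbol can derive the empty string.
FIRST(A) = {a, ε} (A → a | ε) and FIRST(B) = {b, ε} (B → b | ε).
For S → A B c: add FIRST(A) minus ε = {a}; A is nullable, so also add FIRST(B) minus ε = {b}; B is nullable too, so also add FIRST(c) = {c}. The terminal c is never erased, so S is not nullable and ε is not included.
FIRST(S) = {a, b, c}.

Final answer: {a, b, c}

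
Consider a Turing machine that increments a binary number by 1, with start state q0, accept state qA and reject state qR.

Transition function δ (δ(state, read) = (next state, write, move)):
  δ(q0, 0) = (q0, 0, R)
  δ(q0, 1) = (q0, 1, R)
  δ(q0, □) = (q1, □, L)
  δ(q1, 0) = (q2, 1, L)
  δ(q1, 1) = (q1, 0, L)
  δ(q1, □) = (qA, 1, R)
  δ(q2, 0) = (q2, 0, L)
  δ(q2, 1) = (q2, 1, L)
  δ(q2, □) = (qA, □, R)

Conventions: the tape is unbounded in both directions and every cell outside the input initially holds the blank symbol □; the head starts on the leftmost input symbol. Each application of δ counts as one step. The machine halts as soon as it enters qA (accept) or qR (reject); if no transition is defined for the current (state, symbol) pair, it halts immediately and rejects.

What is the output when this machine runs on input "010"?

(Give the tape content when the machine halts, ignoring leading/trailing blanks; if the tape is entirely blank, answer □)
Step 0: [q0]010 (head at position 0)
Step 1: δ(q0, 0) = (q0, 0, R)  ⊢  0[q0]10 (head at position 1)
Step 2: δ(q0, 1) = (q0, 1, R)  ⊢  01[q0]0 (head at position 2)
Step 3: δ(q0, 0) = (q0, 0, R)  ⊢  010[q0]□ (head at position 3)
Step 4: δ(q0, □) = (q1, □, L)  ⊢  01[q1]0□ (head at position 2)
Step 5: δ(q1, 0) = (q2, 1, L)  ⊢  0[q2]11□ (head at position 1)
Step 6: δ(q2, 1) = (q2, 1, L)  ⊢  [q2]011□ (head at position 0)
Step 7: δ(q2, 0) = (q2, 0, L)  ⊢  [q2]□011□ (head at position -1)
Step 8: δ(q2, □) = (qA, □, R)  ⊢  □[qA]011□ (head at position 0)
The machine is in qA, so it halts and accepts.
Tape content when halted (ignoring surrounding blanks): 011

Final answer: Output: 011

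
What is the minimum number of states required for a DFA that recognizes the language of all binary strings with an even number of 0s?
Language: binary strings with an even number of 0s
Lower bound (Myhill–Nerode): the prefixes ε, 0 are pairwise distinguishable:
  ε vs 0: suffix ε distinguishes them (ε has zero 0s (accepted), 0 has one 0 (rejected))
So any DFA needs at least 2 states.
Upper bound: a DFA with 2 states exists (one state per class above).
Minimum states: 2

Final answer: 2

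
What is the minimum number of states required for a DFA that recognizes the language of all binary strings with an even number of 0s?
Language: binary strings with an even number of 0s
Lower bound (Myhill–Nerode): the prefixes ε, 0 are pairwise distinguishable:
  ε vs 0: suffix ε distinguishes them (ε has zero 0s (accepted), 0 has one 0 (rejected))
So any DFA needs at least 2 states.
Upper bound: a DFA with 2 states exists (one state per class above).
Minimum states: 2

Final answer: 2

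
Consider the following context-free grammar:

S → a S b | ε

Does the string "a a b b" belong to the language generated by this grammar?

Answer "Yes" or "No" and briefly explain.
A derivation exists: S ⇒ a S b ⇒ a a S b b ⇒ a a b b (using S → a S b twice, then S → ε).

Final answer: Yes - a valid derivation exists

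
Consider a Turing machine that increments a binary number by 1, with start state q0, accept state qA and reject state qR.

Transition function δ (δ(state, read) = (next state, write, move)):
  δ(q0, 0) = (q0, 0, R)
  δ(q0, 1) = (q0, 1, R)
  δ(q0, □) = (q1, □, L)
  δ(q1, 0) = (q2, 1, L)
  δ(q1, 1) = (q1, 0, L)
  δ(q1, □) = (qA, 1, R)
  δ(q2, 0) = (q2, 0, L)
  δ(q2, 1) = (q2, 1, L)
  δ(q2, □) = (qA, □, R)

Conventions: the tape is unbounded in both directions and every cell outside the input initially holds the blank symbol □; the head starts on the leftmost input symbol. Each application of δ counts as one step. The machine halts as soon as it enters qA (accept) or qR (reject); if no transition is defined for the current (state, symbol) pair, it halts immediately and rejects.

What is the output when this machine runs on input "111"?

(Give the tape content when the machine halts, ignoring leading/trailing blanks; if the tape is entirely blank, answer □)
Step 0: [q0]111 (head at position 0)
Step 1: δ(q0, 1) = (q0, 1, R)  ⊢  1[q0]11 (head at position 1)
Step 2: δ(q0, 1) = (q0, 1, R)  ⊢  11[q0]1 (head at position 2)
Step 3: δ(q0, 1) = (q0, 1, R)  ⊢  111[q0]□ (head at position 3)
Step 4: δ(q0, □) = (q1, □, L)  ⊢  11[q1]1□ (head at position 2)
Step 5: δ(q1, 1) = (q1, 0, L)  ⊢  1[q1]10□ (head at position 1)
Step 6: δ(q1, 1) = (q1, 0, L)  ⊢  [q1]100□ (head at position 0)
Step 7: δ(q1, 1) = (q1, 0, L)  ⊢  [q1]□000□ (head at position -1)
Step 8: δ(q1, □) = (qA, 1, R)  ⊢  1[qA]000□ (head at position 0)
The machine is in qA, so it halts and accepts.
Tape content when halted (ignoring surrounding blanks): 1000

Final answer: Output: 1000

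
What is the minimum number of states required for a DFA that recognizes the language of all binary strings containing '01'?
Language: binary strings containing '01'
Lower bound (Myhill–Nerode): the prefixes ε, 0, 01 are pairwise distinguishable:
  ε vs 01: suffix ε distinguishes them (ε is rejected, 01 is accepted)
  0 vs 01: suffix ε distinguishes them (0 is rejected, 01 is accepted)
  ε vs 0: suffix 1 distinguishes them (ε·1 = 1 is rejected, 0·1 = 01 is accepted)
So any DFA needs at least 3 states.
Upper bound: a DFA with 3 states exists (one state per class above: 'no progress', 'last symbol 0', and 'seen 01' (accepting sink)).
Minimum states: 3

Final answer: 3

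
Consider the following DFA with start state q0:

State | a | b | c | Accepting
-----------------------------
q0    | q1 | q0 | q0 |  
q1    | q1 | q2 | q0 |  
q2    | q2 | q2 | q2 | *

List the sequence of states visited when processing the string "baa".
q0 → q0 → q1 → q1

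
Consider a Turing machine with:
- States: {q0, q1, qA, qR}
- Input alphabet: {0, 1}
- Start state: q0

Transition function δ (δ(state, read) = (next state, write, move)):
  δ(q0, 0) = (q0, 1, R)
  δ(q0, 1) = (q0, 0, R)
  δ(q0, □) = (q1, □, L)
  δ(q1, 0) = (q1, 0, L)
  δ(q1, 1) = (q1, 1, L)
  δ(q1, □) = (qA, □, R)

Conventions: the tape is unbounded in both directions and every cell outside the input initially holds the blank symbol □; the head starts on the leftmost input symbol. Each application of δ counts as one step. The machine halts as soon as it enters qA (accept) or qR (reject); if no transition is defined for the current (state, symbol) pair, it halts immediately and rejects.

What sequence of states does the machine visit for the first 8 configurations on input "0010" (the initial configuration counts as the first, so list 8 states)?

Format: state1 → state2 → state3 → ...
Step 0: [q0]0010 (head at position 0)
Step 1: δ(q0, 0) = (q0, 1, R)  ⊢  1[q0]010 (head at position 1)
Step 2: δ(q0, 0) = (q0, 1, R)  ⊢  11[q0]10 (head at position 2)
Step 3: δ(q0, 1) = (q0, 0, R)  ⊢  110[q0]0 (head at position 3)
Step 4: δ(q0, 0) = (q0, 1, R)  ⊢  1101[q0]□ (head at position 4)
Step 5: δ(q0, □) = (q1, □, L)  ⊢  110[q1]1□ (head at position 3)
Step 6: δ(q1, 1) = (q1, 1, L)  ⊢  11[q1]01□ (head at position 2)
Step 7: δ(q1, 0) = (q1, 0, L)  ⊢  1[q1]101□ (head at position 1)
Reading off the states of these 8 configurations: q0 → q0 → q0 → q0 → q0 → q1 → q1 → q1

Final answer: q0 → q0 → q0 → q0 → q0 → q1 → q1 → q1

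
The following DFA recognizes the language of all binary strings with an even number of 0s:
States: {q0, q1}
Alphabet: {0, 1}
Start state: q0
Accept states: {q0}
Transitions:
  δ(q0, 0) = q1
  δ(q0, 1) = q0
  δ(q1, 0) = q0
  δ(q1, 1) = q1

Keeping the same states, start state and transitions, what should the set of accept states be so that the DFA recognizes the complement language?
The DFA is complete (every state has a transition on every symbol), so the complement
is recognized by the same DFA with accepting and non-accepting states swapped.
Original accept states: {q0}
Complement accept states = All states - Original accept states
= {q0, q1} - {q0}
= {q1}
Complement language: strings with an ODD number of 0s

Final answer: {q1}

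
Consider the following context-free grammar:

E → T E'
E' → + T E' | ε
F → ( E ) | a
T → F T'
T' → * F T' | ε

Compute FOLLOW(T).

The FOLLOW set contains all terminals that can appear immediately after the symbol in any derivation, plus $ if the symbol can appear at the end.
Useful FIRST sets: FIRST(E') = {+, ε}, FIRST(T') = {*, ε} (both E' and T' are nullable).
FOLLOW(E): E is the start symbol → $; E appears in F → ( E ) followed by ')' → FOLLOW(E) = {), $}.
FOLLOW(E'): E' appears at the right end of E → T E' and of E' → + T E', so FOLLOW(E') ⊇ FOLLOW(E) (the second occurrence adds nothing new). FOLLOW(E') = {), $}.
FOLLOW(T): in E → T E' and E' → + T E', T is followed by E': add FIRST(E') minus ε = {+}; since E' is nullable, also add FOLLOW(E) and FOLLOW(E') = {), $}. FOLLOW(T) = {+, ), $}.

Final answer: {$, ), +}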